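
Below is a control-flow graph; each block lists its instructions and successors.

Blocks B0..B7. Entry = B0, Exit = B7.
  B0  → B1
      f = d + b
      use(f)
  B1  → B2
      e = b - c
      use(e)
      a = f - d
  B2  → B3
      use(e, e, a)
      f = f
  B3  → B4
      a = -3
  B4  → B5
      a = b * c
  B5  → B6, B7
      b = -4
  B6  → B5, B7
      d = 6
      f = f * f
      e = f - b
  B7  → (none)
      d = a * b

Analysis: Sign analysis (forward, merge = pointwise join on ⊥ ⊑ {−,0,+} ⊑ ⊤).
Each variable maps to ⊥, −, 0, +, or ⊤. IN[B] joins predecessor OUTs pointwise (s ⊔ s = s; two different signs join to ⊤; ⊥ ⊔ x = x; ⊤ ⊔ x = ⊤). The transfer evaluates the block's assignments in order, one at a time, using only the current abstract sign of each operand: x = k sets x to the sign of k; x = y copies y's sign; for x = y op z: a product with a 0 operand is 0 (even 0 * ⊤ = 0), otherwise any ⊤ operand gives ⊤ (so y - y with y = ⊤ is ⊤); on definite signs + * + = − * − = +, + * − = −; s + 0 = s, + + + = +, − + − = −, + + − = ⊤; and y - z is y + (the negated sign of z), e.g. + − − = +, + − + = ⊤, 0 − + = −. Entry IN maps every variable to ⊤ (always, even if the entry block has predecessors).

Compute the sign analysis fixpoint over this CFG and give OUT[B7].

Answer: {a: ⊤, b: -, c: ⊤, d: ⊤, e: ⊤, f: ⊤}

Trace:
Per-block solution:
  B0: | IN=(all ⊤) | OUT=(all ⊤)
  B1: | IN=(all ⊤) | OUT=(all ⊤)
  B2: | IN=(all ⊤) | OUT=(all ⊤)
  B3: | IN=(all ⊤) | OUT={a:-; rest ⊤}
  B4: | IN={a:-; rest ⊤} | OUT=(all ⊤)
  B5: | IN=(all ⊤) | OUT={b:-; rest ⊤}
  B6: | IN={b:-; rest ⊤} | OUT={b:-, d:+; rest ⊤}
  B7: | IN={b:-; rest ⊤} | OUT={b:-; rest ⊤}

Merge at B7: IN[B7] = OUT[B5] ⊔ OUT[B6] = {a: ⊤, b: -, c: ⊤, d: ⊤, e: ⊤, f: ⊤}
Applying B7's transfer function to that IN value gives OUT[B7] (row B7 above).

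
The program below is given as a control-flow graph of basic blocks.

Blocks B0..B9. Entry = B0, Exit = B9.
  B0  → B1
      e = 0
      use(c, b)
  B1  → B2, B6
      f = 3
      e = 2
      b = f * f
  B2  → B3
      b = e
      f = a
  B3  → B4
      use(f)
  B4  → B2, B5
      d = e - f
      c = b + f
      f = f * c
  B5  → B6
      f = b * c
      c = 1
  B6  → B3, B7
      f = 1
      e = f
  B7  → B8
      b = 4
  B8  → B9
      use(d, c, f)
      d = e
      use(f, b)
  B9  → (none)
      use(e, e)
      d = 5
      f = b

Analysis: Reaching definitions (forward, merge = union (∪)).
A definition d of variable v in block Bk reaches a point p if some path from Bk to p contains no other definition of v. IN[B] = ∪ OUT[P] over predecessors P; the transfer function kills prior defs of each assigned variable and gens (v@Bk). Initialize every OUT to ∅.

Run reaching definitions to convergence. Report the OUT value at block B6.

Answer: {b@B1, b@B2, c@B5, d@B4, e@B6, f@B6}

Derivation:
Per-block solution:
  B0:   IN={}   OUT={e@B0}
  B1:   IN={e@B0}   OUT={b@B1, e@B1, f@B1}
  B2:   IN={b@B1, b@B2, c@B4, d@B4, e@B1, e@B6, f@B1, f@B4}   OUT={b@B2, c@B4, d@B4, e@B1, e@B6, f@B2}
  B3:   IN={b@B1, b@B2, c@B4, c@B5, d@B4, e@B1, e@B6, f@B2, f@B6}   OUT={b@B1, b@B2, c@B4, c@B5, d@B4, e@B1, e@B6, f@B2, f@B6}
  B4:   IN={b@B1, b@B2, c@B4, c@B5, d@B4, e@B1, e@B6, f@B2, f@B6}   OUT={b@B1, b@B2, c@B4, d@B4, e@B1, e@B6, f@B4}
  B5:   IN={b@B1, b@B2, c@B4, d@B4, e@B1, e@B6, f@B4}   OUT={b@B1, b@B2, c@B5, d@B4, e@B1, e@B6, f@B5}
  B6:   IN={b@B1, b@B2, c@B5, d@B4, e@B1, e@B6, f@B1, f@B5}   OUT={b@B1, b@B2, c@B5, d@B4, e@B6, f@B6}
  B7:   IN={b@B1, b@B2, c@B5, d@B4, e@B6, f@B6}   OUT={b@B7, c@B5, d@B4, e@B6, f@B6}
  B8:   IN={b@B7, c@B5, d@B4, e@B6, f@B6}   OUT={b@B7, c@B5, d@B8, e@B6, f@B6}
  B9:   IN={b@B7, c@B5, d@B8, e@B6, f@B6}   OUT={b@B7, c@B5, d@B9, e@B6, f@B9}

Merge at B6: IN[B6] = OUT[B1] ⊔ OUT[B5] = {b@B1, b@B2, c@B5, d@B4, e@B1, e@B6, f@B1, f@B5}
Applying B6's transfer function to that IN value gives OUT[B6] (row B6 above).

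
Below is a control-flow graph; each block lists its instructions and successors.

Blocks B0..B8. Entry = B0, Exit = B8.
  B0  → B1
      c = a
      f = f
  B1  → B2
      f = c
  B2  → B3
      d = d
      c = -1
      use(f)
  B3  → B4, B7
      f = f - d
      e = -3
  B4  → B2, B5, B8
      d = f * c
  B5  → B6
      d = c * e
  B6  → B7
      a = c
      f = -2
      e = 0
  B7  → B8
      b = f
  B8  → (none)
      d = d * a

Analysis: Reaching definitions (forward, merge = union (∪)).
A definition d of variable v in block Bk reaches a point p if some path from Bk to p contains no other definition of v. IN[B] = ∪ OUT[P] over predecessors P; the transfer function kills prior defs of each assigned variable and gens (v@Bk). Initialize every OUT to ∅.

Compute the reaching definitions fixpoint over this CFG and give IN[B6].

Per-block solution:
  B0: | IN={} | OUT={c@B0, f@B0}
  B1: | IN={c@B0, f@B0} | OUT={c@B0, f@B1}
  B2: | IN={c@B0, c@B2, d@B4, e@B3, f@B1, f@B3} | OUT={c@B2, d@B2, e@B3, f@B1, f@B3}
  B3: | IN={c@B2, d@B2, e@B3, f@B1, f@B3} | OUT={c@B2, d@B2, e@B3, f@B3}
  B4: | IN={c@B2, d@B2, e@B3, f@B3} | OUT={c@B2, d@B4, e@B3, f@B3}
  B5: | IN={c@B2, d@B4, e@B3, f@B3} | OUT={c@B2, d@B5, e@B3, f@B3}
  B6: | IN={c@B2, d@B5, e@B3, f@B3} | OUT={a@B6, c@B2, d@B5, e@B6, f@B6}
  B7: | IN={a@B6, c@B2, d@B2, d@B5, e@B3, e@B6, f@B3, f@B6} | OUT={a@B6, b@B7, c@B2, d@B2, d@B5, e@B3, e@B6, f@B3, f@B6}
  B8: | IN={a@B6, b@B7, c@B2, d@B2, d@B4, d@B5, e@B3, e@B6, f@B3, f@B6} | OUT={a@B6, b@B7, c@B2, d@B8, e@B3, e@B6, f@B3, f@B6}

Merge at B6: IN[B6] = OUT[B5] = {c@B2, d@B5, e@B3, f@B3}

Answer: {c@B2, d@B5, e@B3, f@B3}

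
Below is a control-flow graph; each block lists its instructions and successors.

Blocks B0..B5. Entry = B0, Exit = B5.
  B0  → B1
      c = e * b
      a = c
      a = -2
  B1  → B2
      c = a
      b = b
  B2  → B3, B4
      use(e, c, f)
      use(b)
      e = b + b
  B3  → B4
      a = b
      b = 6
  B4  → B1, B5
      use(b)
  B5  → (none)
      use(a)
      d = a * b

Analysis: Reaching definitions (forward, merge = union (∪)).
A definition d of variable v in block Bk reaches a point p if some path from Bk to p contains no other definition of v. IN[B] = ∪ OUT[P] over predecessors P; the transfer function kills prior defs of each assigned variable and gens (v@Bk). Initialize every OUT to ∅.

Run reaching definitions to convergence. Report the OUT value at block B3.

Answer: {a@B3, b@B3, c@B1, e@B2}

Trace:
Converged values:
  B0: | IN={} | OUT={a@B0, c@B0}
  B1: | IN={a@B0, a@B3, b@B1, b@B3, c@B0, c@B1, e@B2} | OUT={a@B0, a@B3, b@B1, c@B1, e@B2}
  B2: | IN={a@B0, a@B3, b@B1, c@B1, e@B2} | OUT={a@B0, a@B3, b@B1, c@B1, e@B2}
  B3: | IN={a@B0, a@B3, b@B1, c@B1, e@B2} | OUT={a@B3, b@B3, c@B1, e@B2}
  B4: | IN={a@B0, a@B3, b@B1, b@B3, c@B1, e@B2} | OUT={a@B0, a@B3, b@B1, b@B3, c@B1, e@B2}
  B5: | IN={a@B0, a@B3, b@B1, b@B3, c@B1, e@B2} | OUT={a@B0, a@B3, b@B1, b@B3, c@B1, d@B5, e@B2}

Merge at B3: IN[B3] = OUT[B2] = {a@B0, a@B3, b@B1, c@B1, e@B2}
Applying B3's transfer function to that IN value gives OUT[B3] (row B3 above).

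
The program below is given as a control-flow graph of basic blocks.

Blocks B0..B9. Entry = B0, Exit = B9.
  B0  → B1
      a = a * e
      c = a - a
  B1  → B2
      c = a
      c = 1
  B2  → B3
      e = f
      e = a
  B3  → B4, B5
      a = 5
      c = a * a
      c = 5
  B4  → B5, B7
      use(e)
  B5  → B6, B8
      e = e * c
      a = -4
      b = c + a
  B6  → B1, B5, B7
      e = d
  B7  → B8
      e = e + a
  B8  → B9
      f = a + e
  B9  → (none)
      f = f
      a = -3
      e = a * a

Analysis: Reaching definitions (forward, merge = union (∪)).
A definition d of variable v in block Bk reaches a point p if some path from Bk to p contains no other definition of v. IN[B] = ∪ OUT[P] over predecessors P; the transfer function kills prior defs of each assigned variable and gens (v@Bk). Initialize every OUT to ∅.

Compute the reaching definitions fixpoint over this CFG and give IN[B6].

Per-block solution:
  B0:  IN={}  OUT={a@B0, c@B0}
  B1:  IN={a@B0, a@B5, b@B5, c@B0, c@B3, e@B6}  OUT={a@B0, a@B5, b@B5, c@B1, e@B6}
  B2:  IN={a@B0, a@B5, b@B5, c@B1, e@B6}  OUT={a@B0, a@B5, b@B5, c@B1, e@B2}
  B3:  IN={a@B0, a@B5, b@B5, c@B1, e@B2}  OUT={a@B3, b@B5, c@B3, e@B2}
  B4:  IN={a@B3, b@B5, c@B3, e@B2}  OUT={a@B3, b@B5, c@B3, e@B2}
  B5:  IN={a@B3, a@B5, b@B5, c@B3, e@B2, e@B6}  OUT={a@B5, b@B5, c@B3, e@B5}
  B6:  IN={a@B5, b@B5, c@B3, e@B5}  OUT={a@B5, b@B5, c@B3, e@B6}
  B7:  IN={a@B3, a@B5, b@B5, c@B3, e@B2, e@B6}  OUT={a@B3, a@B5, b@B5, c@B3, e@B7}
  B8:  IN={a@B3, a@B5, b@B5, c@B3, e@B5, e@B7}  OUT={a@B3, a@B5, b@B5, c@B3, e@B5, e@B7, f@B8}
  B9:  IN={a@B3, a@B5, b@B5, c@B3, e@B5, e@B7, f@B8}  OUT={a@B9, b@B5, c@B3, e@B9, f@B9}

Merge at B6: IN[B6] = OUT[B5] = {a@B5, b@B5, c@B3, e@B5}

Answer: {a@B5, b@B5, c@B3, e@B5}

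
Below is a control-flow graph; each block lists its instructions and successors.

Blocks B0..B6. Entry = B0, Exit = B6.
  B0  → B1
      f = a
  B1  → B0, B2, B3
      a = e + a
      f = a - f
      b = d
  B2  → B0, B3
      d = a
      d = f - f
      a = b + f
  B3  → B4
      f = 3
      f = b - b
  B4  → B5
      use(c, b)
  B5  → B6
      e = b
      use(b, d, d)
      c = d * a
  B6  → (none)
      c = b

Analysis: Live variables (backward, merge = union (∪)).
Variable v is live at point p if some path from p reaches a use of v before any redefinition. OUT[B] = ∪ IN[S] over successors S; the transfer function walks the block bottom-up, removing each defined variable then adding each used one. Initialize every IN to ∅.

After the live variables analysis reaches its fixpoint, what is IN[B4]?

Converged values:
  B0:   IN={a, c, d, e}   OUT={a, c, d, e, f}
  B1:   IN={a, c, d, e, f}   OUT={a, b, c, d, e, f}
  B2:   IN={a, b, c, e, f}   OUT={a, b, c, d, e}
  B3:   IN={a, b, c, d}   OUT={a, b, c, d}
  B4:   IN={a, b, c, d}   OUT={a, b, d}
  B5:   IN={a, b, d}   OUT={b}
  B6:   IN={b}   OUT={}

Merge at B4: OUT[B4] = IN[B5] = {a, b, d}
Applying B4's transfer function to that OUT value gives IN[B4] (row B4 above).

Answer: {a, b, c, d}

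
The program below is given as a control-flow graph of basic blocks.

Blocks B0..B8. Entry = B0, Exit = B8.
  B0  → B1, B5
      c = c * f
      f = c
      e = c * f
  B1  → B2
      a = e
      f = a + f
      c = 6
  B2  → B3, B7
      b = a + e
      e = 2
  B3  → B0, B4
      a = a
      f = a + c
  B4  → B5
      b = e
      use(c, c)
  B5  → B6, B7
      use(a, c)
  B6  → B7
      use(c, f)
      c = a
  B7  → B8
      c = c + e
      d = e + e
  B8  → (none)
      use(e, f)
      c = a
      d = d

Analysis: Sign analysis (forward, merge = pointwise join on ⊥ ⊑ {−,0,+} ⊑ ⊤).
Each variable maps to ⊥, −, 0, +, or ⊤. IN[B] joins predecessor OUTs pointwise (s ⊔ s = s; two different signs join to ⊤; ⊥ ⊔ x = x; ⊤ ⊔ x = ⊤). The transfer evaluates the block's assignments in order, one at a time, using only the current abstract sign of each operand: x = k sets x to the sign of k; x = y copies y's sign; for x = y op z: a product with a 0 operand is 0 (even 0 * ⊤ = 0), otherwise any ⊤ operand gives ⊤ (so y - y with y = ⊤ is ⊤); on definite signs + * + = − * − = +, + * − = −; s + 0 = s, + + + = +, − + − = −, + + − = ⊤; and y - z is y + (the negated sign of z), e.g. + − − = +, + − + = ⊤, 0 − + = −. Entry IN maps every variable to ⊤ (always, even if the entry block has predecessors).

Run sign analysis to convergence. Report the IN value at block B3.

Converged values:
  B0:  IN=(all ⊤)  OUT=(all ⊤)
  B1:  IN=(all ⊤)  OUT={c:+; rest ⊤}
  B2:  IN={c:+; rest ⊤}  OUT={c:+, e:+; rest ⊤}
  B3:  IN={c:+, e:+; rest ⊤}  OUT={c:+, e:+; rest ⊤}
  B4:  IN={c:+, e:+; rest ⊤}  OUT={b:+, c:+, e:+; rest ⊤}
  B5:  IN=(all ⊤)  OUT=(all ⊤)
  B6:  IN=(all ⊤)  OUT=(all ⊤)
  B7:  IN=(all ⊤)  OUT=(all ⊤)
  B8:  IN=(all ⊤)  OUT=(all ⊤)

Merge at B3: IN[B3] = OUT[B2] = {a: ⊤, b: ⊤, c: +, d: ⊤, e: +, f: ⊤}

Answer: {a: ⊤, b: ⊤, c: +, d: ⊤, e: +, f: ⊤}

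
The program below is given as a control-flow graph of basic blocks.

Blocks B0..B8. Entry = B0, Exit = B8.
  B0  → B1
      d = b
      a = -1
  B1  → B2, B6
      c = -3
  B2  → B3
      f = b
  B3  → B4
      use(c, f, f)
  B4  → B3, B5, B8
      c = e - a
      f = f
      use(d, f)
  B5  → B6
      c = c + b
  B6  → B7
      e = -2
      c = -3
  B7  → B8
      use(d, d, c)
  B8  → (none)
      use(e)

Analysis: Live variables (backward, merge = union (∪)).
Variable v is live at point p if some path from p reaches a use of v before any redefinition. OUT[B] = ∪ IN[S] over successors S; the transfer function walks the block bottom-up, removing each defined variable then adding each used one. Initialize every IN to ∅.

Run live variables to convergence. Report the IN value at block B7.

Fixpoint table:
  B0:   IN={b, e}   OUT={a, b, d, e}
  B1:   IN={a, b, d, e}   OUT={a, b, c, d, e}
  B2:   IN={a, b, c, d, e}   OUT={a, b, c, d, e, f}
  B3:   IN={a, b, c, d, e, f}   OUT={a, b, d, e, f}
  B4:   IN={a, b, d, e, f}   OUT={a, b, c, d, e, f}
  B5:   IN={b, c, d}   OUT={d}
  B6:   IN={d}   OUT={c, d, e}
  B7:   IN={c, d, e}   OUT={e}
  B8:   IN={e}   OUT={}

Merge at B7: OUT[B7] = IN[B8] = {e}
Applying B7's transfer function to that OUT value gives IN[B7] (row B7 above).

Answer: {c, d, e}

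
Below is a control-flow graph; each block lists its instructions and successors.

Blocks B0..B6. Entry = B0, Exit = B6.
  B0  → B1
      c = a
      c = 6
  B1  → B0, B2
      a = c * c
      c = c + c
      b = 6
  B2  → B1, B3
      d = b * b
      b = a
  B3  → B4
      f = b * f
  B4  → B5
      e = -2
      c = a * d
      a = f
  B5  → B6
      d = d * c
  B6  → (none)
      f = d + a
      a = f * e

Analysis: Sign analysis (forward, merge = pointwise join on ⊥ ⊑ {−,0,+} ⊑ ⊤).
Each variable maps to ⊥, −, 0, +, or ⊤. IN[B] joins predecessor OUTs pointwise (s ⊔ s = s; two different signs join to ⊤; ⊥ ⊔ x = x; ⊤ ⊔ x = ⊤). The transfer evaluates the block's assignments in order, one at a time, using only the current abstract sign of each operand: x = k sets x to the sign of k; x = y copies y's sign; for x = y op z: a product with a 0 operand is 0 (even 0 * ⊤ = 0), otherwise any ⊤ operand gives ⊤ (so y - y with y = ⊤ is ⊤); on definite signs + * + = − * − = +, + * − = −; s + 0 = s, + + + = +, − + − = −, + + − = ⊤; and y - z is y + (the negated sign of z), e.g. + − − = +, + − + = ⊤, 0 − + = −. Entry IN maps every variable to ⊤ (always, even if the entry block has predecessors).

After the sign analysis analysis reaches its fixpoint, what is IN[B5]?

Fixpoint table:
  B0:   IN=(all ⊤)   OUT={c:+; rest ⊤}
  B1:   IN={c:+; rest ⊤}   OUT={a:+, b:+, c:+; rest ⊤}
  B2:   IN={a:+, b:+, c:+; rest ⊤}   OUT={a:+, b:+, c:+, d:+; rest ⊤}
  B3:   IN={a:+, b:+, c:+, d:+; rest ⊤}   OUT={a:+, b:+, c:+, d:+; rest ⊤}
  B4:   IN={a:+, b:+, c:+, d:+; rest ⊤}   OUT={b:+, c:+, d:+, e:-; rest ⊤}
  B5:   IN={b:+, c:+, d:+, e:-; rest ⊤}   OUT={b:+, c:+, d:+, e:-; rest ⊤}
  B6:   IN={b:+, c:+, d:+, e:-; rest ⊤}   OUT={b:+, c:+, d:+, e:-; rest ⊤}

Merge at B5: IN[B5] = OUT[B4] = {a: ⊤, b: +, c: +, d: +, e: -, f: ⊤}

Answer: {a: ⊤, b: +, c: +, d: +, e: -, f: ⊤}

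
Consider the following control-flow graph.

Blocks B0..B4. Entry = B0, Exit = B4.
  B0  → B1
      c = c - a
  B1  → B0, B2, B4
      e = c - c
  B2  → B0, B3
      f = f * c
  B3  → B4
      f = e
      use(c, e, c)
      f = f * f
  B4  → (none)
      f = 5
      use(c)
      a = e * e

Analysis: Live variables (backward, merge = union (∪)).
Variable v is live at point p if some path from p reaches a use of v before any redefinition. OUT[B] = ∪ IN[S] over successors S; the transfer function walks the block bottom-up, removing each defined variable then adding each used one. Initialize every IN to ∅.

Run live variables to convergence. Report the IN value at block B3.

Per-block solution:
  B0:   IN={a, c, f}   OUT={a, c, f}
  B1:   IN={a, c, f}   OUT={a, c, e, f}
  B2:   IN={a, c, e, f}   OUT={a, c, e, f}
  B3:   IN={c, e}   OUT={c, e}
  B4:   IN={c, e}   OUT={}

Merge at B3: OUT[B3] = IN[B4] = {c, e}
Applying B3's transfer function to that OUT value gives IN[B3] (row B3 above).

Answer: {c, e}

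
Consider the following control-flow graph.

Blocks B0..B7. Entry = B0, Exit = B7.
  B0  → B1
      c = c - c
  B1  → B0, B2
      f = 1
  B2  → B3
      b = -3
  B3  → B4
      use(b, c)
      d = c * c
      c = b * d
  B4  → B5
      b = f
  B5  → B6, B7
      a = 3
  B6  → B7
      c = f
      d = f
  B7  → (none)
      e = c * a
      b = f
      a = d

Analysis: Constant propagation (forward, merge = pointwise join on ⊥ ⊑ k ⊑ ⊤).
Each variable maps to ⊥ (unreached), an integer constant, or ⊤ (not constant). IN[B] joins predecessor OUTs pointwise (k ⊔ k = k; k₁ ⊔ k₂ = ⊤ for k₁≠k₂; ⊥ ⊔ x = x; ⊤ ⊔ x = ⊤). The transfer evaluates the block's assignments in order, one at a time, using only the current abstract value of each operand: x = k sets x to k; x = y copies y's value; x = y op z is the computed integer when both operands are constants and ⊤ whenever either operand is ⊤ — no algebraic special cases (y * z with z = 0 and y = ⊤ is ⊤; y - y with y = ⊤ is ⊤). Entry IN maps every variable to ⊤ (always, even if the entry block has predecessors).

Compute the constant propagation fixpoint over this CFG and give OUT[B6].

Answer: {a: 3, b: 1, c: 1, d: 1, e: ⊤, f: 1}

Working:
Per-block solution:
  B0: | IN=(all ⊤) | OUT=(all ⊤)
  B1: | IN=(all ⊤) | OUT={f:1; rest ⊤}
  B2: | IN={f:1; rest ⊤} | OUT={b:-3, f:1; rest ⊤}
  B3: | IN={b:-3, f:1; rest ⊤} | OUT={b:-3, f:1; rest ⊤}
  B4: | IN={b:-3, f:1; rest ⊤} | OUT={b:1, f:1; rest ⊤}
  B5: | IN={b:1, f:1; rest ⊤} | OUT={a:3, b:1, f:1; rest ⊤}
  B6: | IN={a:3, b:1, f:1; rest ⊤} | OUT={a:3, b:1, c:1, d:1, f:1; rest ⊤}
  B7: | IN={a:3, b:1, f:1; rest ⊤} | OUT={b:1, f:1; rest ⊤}

Merge at B6: IN[B6] = OUT[B5] = {a: 3, b: 1, c: ⊤, d: ⊤, e: ⊤, f: 1}
Applying B6's transfer function to that IN value gives OUT[B6] (row B6 above).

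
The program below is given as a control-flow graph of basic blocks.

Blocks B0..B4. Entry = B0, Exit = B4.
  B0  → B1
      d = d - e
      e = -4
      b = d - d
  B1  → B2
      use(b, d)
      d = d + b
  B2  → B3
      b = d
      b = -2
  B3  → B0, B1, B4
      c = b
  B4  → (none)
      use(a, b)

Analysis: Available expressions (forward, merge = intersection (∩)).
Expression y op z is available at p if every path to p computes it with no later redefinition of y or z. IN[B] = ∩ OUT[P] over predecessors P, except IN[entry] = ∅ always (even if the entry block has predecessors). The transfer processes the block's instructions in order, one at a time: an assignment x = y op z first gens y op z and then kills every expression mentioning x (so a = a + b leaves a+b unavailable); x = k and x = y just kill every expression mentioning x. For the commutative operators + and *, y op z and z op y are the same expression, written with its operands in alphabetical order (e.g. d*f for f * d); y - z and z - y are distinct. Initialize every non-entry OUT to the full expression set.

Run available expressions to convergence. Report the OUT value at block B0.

Converged values:
  B0:   IN={}   OUT={d-d}
  B1:   IN={}   OUT={}
  B2:   IN={}   OUT={}
  B3:   IN={}   OUT={}
  B4:   IN={}   OUT={}

Merge at B0 (entry node, so the boundary value {} is joined with the incoming edge(s)): IN[B0] = {} ∩ OUT[B3] = {}
Applying B0's transfer function to that IN value gives OUT[B0] (row B0 above).

Answer: {d-d}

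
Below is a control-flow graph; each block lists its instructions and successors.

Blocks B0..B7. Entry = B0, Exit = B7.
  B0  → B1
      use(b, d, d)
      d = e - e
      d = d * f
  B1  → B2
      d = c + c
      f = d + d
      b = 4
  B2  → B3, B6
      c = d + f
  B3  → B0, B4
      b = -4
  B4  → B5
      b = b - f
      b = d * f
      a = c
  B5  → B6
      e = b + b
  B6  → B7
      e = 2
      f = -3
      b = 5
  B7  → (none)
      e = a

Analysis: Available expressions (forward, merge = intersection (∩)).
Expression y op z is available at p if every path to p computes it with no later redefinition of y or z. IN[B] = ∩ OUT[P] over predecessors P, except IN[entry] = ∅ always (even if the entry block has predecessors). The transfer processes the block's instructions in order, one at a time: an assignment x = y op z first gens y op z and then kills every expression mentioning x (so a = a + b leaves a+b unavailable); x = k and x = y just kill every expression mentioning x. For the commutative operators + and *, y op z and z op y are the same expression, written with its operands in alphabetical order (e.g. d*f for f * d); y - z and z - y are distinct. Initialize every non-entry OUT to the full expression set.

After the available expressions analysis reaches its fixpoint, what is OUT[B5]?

Answer: {b+b, d*f, d+d, d+f}

Trace:
Converged values:
  B0:  IN={}  OUT={e-e}
  B1:  IN={e-e}  OUT={c+c, d+d, e-e}
  B2:  IN={c+c, d+d, e-e}  OUT={d+d, d+f, e-e}
  B3:  IN={d+d, d+f, e-e}  OUT={d+d, d+f, e-e}
  B4:  IN={d+d, d+f, e-e}  OUT={d*f, d+d, d+f, e-e}
  B5:  IN={d*f, d+d, d+f, e-e}  OUT={b+b, d*f, d+d, d+f}
  B6:  IN={d+d, d+f}  OUT={d+d}
  B7:  IN={d+d}  OUT={d+d}

Merge at B5: IN[B5] = OUT[B4] = {d*f, d+d, d+f, e-e}
Applying B5's transfer function to that IN value gives OUT[B5] (row B5 above).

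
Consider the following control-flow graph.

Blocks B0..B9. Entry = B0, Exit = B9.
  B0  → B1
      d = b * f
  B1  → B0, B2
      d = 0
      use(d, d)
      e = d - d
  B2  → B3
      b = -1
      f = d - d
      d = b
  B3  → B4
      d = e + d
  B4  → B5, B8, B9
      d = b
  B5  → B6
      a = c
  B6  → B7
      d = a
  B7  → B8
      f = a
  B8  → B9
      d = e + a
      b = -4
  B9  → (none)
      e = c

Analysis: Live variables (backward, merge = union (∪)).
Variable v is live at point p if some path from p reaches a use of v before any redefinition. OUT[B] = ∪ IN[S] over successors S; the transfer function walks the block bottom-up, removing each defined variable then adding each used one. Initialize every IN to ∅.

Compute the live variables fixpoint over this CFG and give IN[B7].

Fixpoint table:
  B0: | IN={a, b, c, f} | OUT={a, b, c, f}
  B1: | IN={a, b, c, f} | OUT={a, b, c, d, e, f}
  B2: | IN={a, c, d, e} | OUT={a, b, c, d, e}
  B3: | IN={a, b, c, d, e} | OUT={a, b, c, e}
  B4: | IN={a, b, c, e} | OUT={a, c, e}
  B5: | IN={c, e} | OUT={a, c, e}
  B6: | IN={a, c, e} | OUT={a, c, e}
  B7: | IN={a, c, e} | OUT={a, c, e}
  B8: | IN={a, c, e} | OUT={c}
  B9: | IN={c} | OUT={}

Merge at B7: OUT[B7] = IN[B8] = {a, c, e}
Applying B7's transfer function to that OUT value gives IN[B7] (row B7 above).

Answer: {a, c, e}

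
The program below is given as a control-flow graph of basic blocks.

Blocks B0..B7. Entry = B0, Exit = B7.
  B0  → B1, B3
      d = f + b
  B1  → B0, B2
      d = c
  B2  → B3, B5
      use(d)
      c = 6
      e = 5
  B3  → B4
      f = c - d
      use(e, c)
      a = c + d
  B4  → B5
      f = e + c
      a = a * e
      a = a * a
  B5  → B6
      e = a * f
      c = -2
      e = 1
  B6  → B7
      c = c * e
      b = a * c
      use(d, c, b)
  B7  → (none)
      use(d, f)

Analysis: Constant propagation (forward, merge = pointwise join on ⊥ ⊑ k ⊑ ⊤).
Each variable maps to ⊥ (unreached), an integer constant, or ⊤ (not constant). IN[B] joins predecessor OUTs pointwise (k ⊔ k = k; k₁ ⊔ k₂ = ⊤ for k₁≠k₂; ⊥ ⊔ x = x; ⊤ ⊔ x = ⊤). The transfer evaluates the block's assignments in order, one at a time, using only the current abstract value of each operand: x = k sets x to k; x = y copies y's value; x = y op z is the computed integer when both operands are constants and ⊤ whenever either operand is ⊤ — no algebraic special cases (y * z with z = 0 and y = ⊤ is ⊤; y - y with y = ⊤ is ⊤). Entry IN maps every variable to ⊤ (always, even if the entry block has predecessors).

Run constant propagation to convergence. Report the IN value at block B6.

Converged values:
  B0:  IN=(all ⊤)  OUT=(all ⊤)
  B1:  IN=(all ⊤)  OUT=(all ⊤)
  B2:  IN=(all ⊤)  OUT={c:6, e:5; rest ⊤}
  B3:  IN=(all ⊤)  OUT=(all ⊤)
  B4:  IN=(all ⊤)  OUT=(all ⊤)
  B5:  IN=(all ⊤)  OUT={c:-2, e:1; rest ⊤}
  B6:  IN={c:-2, e:1; rest ⊤}  OUT={c:-2, e:1; rest ⊤}
  B7:  IN={c:-2, e:1; rest ⊤}  OUT={c:-2, e:1; rest ⊤}

Merge at B6: IN[B6] = OUT[B5] = {a: ⊤, b: ⊤, c: -2, d: ⊤, e: 1, f: ⊤}

Answer: {a: ⊤, b: ⊤, c: -2, d: ⊤, e: 1, f: ⊤}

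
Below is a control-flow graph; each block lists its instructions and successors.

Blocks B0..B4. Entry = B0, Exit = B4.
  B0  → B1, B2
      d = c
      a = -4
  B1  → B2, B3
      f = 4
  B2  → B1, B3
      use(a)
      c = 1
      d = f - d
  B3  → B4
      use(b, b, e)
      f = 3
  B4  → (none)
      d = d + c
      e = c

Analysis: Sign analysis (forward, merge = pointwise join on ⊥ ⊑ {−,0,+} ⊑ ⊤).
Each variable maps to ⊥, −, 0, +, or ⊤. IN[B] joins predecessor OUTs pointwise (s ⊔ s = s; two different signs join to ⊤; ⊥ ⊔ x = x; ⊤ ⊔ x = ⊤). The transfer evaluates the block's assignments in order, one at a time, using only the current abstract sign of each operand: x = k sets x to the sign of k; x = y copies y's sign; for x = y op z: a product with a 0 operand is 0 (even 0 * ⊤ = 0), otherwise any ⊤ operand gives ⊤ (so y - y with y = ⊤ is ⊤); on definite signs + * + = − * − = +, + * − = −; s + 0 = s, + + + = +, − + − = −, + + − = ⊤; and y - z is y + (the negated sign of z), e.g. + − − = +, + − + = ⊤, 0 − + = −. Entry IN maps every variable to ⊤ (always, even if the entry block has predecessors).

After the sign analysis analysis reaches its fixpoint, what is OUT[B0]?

Converged values:
  B0: | IN=(all ⊤) | OUT={a:-; rest ⊤}
  B1: | IN={a:-; rest ⊤} | OUT={a:-, f:+; rest ⊤}
  B2: | IN={a:-; rest ⊤} | OUT={a:-, c:+; rest ⊤}
  B3: | IN={a:-; rest ⊤} | OUT={a:-, f:+; rest ⊤}
  B4: | IN={a:-, f:+; rest ⊤} | OUT={a:-, f:+; rest ⊤}

B0 is the boundary node: IN[B0] = {a: ⊤, b: ⊤, c: ⊤, d: ⊤, e: ⊤, f: ⊤}
Applying B0's transfer function to that IN value gives OUT[B0] (row B0 above).

Answer: {a: -, b: ⊤, c: ⊤, d: ⊤, e: ⊤, f: ⊤}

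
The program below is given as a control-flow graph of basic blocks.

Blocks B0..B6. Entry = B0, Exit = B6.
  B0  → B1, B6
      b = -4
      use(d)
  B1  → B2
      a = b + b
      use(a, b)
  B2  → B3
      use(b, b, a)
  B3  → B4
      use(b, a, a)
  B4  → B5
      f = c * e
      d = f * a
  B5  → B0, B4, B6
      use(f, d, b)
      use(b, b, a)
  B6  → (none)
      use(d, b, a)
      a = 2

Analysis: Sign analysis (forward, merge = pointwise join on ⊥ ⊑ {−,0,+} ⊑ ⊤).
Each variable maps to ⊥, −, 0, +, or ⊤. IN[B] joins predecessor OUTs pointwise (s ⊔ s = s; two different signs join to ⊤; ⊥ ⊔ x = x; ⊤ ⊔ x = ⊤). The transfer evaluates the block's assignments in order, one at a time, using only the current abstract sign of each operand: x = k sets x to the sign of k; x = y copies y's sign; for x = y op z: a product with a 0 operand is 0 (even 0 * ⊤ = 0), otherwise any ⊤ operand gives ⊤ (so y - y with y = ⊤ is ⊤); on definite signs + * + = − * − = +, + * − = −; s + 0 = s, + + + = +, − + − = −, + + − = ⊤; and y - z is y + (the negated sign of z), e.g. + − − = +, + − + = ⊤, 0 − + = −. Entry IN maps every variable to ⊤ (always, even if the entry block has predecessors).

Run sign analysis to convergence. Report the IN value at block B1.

Answer: {a: ⊤, b: -, c: ⊤, d: ⊤, e: ⊤, f: ⊤}

Derivation:
Per-block solution:
  B0: | IN=(all ⊤) | OUT={b:-; rest ⊤}
  B1: | IN={b:-; rest ⊤} | OUT={a:-, b:-; rest ⊤}
  B2: | IN={a:-, b:-; rest ⊤} | OUT={a:-, b:-; rest ⊤}
  B3: | IN={a:-, b:-; rest ⊤} | OUT={a:-, b:-; rest ⊤}
  B4: | IN={a:-, b:-; rest ⊤} | OUT={a:-, b:-; rest ⊤}
  B5: | IN={a:-, b:-; rest ⊤} | OUT={a:-, b:-; rest ⊤}
  B6: | IN={b:-; rest ⊤} | OUT={a:+, b:-; rest ⊤}

Merge at B1: IN[B1] = OUT[B0] = {a: ⊤, b: -, c: ⊤, d: ⊤, e: ⊤, f: ⊤}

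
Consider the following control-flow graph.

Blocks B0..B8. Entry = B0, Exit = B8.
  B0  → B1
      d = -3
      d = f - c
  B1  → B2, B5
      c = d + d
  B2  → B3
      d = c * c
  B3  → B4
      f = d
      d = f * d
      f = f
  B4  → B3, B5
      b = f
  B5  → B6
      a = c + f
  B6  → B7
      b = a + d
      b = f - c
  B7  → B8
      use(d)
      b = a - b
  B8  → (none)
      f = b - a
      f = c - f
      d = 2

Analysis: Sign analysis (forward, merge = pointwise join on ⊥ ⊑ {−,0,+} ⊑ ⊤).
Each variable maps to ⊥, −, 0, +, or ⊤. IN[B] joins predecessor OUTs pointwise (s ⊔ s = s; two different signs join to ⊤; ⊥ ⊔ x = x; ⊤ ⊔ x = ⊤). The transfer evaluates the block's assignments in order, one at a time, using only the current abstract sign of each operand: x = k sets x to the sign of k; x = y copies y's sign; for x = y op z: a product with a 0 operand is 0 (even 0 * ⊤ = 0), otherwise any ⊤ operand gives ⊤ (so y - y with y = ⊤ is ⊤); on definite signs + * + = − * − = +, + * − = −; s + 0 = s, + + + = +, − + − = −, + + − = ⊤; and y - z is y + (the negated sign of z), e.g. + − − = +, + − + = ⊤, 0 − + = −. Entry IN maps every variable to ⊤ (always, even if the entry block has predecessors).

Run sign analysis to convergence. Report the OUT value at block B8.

Converged values:
  B0:   IN=(all ⊤)   OUT=(all ⊤)
  B1:   IN=(all ⊤)   OUT=(all ⊤)
  B2:   IN=(all ⊤)   OUT=(all ⊤)
  B3:   IN=(all ⊤)   OUT=(all ⊤)
  B4:   IN=(all ⊤)   OUT=(all ⊤)
  B5:   IN=(all ⊤)   OUT=(all ⊤)
  B6:   IN=(all ⊤)   OUT=(all ⊤)
  B7:   IN=(all ⊤)   OUT=(all ⊤)
  B8:   IN=(all ⊤)   OUT={d:+; rest ⊤}

Merge at B8: IN[B8] = OUT[B7] = {a: ⊤, b: ⊤, c: ⊤, d: ⊤, e: ⊤, f: ⊤}
Applying B8's transfer function to that IN value gives OUT[B8] (row B8 above).

Answer: {a: ⊤, b: ⊤, c: ⊤, d: +, e: ⊤, f: ⊤}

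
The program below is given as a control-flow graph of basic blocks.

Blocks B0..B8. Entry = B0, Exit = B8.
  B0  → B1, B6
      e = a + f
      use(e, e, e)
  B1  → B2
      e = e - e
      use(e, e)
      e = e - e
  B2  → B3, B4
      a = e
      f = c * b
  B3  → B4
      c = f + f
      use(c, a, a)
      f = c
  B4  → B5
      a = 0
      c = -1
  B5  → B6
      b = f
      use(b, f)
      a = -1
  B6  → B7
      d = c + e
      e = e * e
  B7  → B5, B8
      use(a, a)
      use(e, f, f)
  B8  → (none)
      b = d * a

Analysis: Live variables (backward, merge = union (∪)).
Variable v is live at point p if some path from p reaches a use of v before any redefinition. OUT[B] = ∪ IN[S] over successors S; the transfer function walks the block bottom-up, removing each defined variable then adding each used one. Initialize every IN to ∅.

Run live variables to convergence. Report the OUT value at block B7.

Converged values:
  B0:  IN={a, b, c, f}  OUT={a, b, c, e, f}
  B1:  IN={b, c, e}  OUT={b, c, e}
  B2:  IN={b, c, e}  OUT={a, e, f}
  B3:  IN={a, e, f}  OUT={e, f}
  B4:  IN={e, f}  OUT={c, e, f}
  B5:  IN={c, e, f}  OUT={a, c, e, f}
  B6:  IN={a, c, e, f}  OUT={a, c, d, e, f}
  B7:  IN={a, c, d, e, f}  OUT={a, c, d, e, f}
  B8:  IN={a, d}  OUT={}

Merge at B7: OUT[B7] = IN[B5] ⊔ IN[B8] = {a, c, d, e, f}

Answer: {a, c, d, e, f}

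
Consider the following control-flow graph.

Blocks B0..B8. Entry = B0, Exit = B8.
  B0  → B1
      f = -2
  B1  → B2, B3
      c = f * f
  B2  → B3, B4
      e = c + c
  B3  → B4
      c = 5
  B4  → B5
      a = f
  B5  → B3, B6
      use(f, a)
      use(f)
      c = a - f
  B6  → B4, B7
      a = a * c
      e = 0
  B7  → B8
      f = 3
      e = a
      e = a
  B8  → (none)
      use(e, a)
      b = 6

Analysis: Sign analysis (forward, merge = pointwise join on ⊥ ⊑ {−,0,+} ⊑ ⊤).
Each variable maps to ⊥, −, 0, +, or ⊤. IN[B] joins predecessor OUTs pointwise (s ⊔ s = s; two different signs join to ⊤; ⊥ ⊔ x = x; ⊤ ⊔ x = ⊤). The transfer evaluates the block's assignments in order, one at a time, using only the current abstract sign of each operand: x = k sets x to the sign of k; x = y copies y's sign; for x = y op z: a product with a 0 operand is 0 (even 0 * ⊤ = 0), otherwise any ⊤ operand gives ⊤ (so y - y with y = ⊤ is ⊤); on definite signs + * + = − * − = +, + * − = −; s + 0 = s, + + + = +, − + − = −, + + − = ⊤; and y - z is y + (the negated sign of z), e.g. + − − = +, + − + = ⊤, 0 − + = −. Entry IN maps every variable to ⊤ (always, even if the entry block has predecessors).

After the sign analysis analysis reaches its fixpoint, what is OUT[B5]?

Per-block solution:
  B0:  IN=(all ⊤)  OUT={f:-; rest ⊤}
  B1:  IN={f:-; rest ⊤}  OUT={c:+, f:-; rest ⊤}
  B2:  IN={c:+, f:-; rest ⊤}  OUT={c:+, e:+, f:-; rest ⊤}
  B3:  IN={f:-; rest ⊤}  OUT={c:+, f:-; rest ⊤}
  B4:  IN={f:-; rest ⊤}  OUT={a:-, f:-; rest ⊤}
  B5:  IN={a:-, f:-; rest ⊤}  OUT={a:-, f:-; rest ⊤}
  B6:  IN={a:-, f:-; rest ⊤}  OUT={e:0, f:-; rest ⊤}
  B7:  IN={e:0, f:-; rest ⊤}  OUT={f:+; rest ⊤}
  B8:  IN={f:+; rest ⊤}  OUT={b:+, f:+; rest ⊤}

Merge at B5: IN[B5] = OUT[B4] = {a: -, b: ⊤, c: ⊤, d: ⊤, e: ⊤, f: -}
Applying B5's transfer function to that IN value gives OUT[B5] (row B5 above).

Answer: {a: -, b: ⊤, c: ⊤, d: ⊤, e: ⊤, f: -}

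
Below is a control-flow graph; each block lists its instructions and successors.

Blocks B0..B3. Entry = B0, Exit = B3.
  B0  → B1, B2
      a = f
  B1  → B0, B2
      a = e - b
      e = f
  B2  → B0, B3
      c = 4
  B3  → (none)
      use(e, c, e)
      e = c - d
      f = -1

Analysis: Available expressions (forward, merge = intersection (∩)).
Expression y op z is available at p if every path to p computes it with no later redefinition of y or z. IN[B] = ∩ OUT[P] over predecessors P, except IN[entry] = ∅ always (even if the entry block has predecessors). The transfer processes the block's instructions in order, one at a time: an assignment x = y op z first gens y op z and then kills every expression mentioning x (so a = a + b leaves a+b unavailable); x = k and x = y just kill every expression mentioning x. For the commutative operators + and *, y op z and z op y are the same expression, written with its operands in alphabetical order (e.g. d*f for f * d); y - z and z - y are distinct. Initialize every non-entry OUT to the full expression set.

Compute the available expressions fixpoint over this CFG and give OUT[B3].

Answer: {c-d}

Derivation:
Per-block solution:
  B0:   IN={}   OUT={}
  B1:   IN={}   OUT={}
  B2:   IN={}   OUT={}
  B3:   IN={}   OUT={c-d}

Merge at B3: IN[B3] = OUT[B2] = {}
Applying B3's transfer function to that IN value gives OUT[B3] (row B3 above).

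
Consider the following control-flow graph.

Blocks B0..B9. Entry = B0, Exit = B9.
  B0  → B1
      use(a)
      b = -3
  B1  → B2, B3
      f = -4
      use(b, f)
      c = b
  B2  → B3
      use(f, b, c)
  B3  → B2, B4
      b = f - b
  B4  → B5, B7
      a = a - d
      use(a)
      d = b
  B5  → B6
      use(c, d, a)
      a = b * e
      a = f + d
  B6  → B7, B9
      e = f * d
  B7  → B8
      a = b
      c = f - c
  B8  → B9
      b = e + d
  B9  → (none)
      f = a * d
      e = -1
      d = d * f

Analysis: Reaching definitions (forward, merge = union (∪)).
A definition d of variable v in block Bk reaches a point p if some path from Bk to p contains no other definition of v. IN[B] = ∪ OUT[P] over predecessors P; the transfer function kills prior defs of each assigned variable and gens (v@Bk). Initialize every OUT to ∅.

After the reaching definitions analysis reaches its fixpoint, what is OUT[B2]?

Fixpoint table:
  B0: | IN={} | OUT={b@B0}
  B1: | IN={b@B0} | OUT={b@B0, c@B1, f@B1}
  B2: | IN={b@B0, b@B3, c@B1, f@B1} | OUT={b@B0, b@B3, c@B1, f@B1}
  B3: | IN={b@B0, b@B3, c@B1, f@B1} | OUT={b@B3, c@B1, f@B1}
  B4: | IN={b@B3, c@B1, f@B1} | OUT={a@B4, b@B3, c@B1, d@B4, f@B1}
  B5: | IN={a@B4, b@B3, c@B1, d@B4, f@B1} | OUT={a@B5, b@B3, c@B1, d@B4, f@B1}
  B6: | IN={a@B5, b@B3, c@B1, d@B4, f@B1} | OUT={a@B5, b@B3, c@B1, d@B4, e@B6, f@B1}
  B7: | IN={a@B4, a@B5, b@B3, c@B1, d@B4, e@B6, f@B1} | OUT={a@B7, b@B3, c@B7, d@B4, e@B6, f@B1}
  B8: | IN={a@B7, b@B3, c@B7, d@B4, e@B6, f@B1} | OUT={a@B7, b@B8, c@B7, d@B4, e@B6, f@B1}
  B9: | IN={a@B5, a@B7, b@B3, b@B8, c@B1, c@B7, d@B4, e@B6, f@B1} | OUT={a@B5, a@B7, b@B3, b@B8, c@B1, c@B7, d@B9, e@B9, f@B9}

Merge at B2: IN[B2] = OUT[B1] ⊔ OUT[B3] = {b@B0, b@B3, c@B1, f@B1}
Applying B2's transfer function to that IN value gives OUT[B2] (row B2 above).

Answer: {b@B0, b@B3, c@B1, f@B1}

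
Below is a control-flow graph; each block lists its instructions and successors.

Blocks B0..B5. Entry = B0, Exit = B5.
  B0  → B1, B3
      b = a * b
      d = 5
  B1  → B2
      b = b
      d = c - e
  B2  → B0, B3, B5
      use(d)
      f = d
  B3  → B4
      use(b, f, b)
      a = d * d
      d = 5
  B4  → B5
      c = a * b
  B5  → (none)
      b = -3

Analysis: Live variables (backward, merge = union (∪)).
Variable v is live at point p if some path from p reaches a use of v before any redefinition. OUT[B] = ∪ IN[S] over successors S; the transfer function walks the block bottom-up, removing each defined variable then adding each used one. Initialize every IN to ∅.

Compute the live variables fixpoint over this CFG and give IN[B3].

Converged values:
  B0: | IN={a, b, c, e, f} | OUT={a, b, c, d, e, f}
  B1: | IN={a, b, c, e} | OUT={a, b, c, d, e}
  B2: | IN={a, b, c, d, e} | OUT={a, b, c, d, e, f}
  B3: | IN={b, d, f} | OUT={a, b}
  B4: | IN={a, b} | OUT={}
  B5: | IN={} | OUT={}

Merge at B3: OUT[B3] = IN[B4] = {a, b}
Applying B3's transfer function to that OUT value gives IN[B3] (row B3 above).

Answer: {b, d, f}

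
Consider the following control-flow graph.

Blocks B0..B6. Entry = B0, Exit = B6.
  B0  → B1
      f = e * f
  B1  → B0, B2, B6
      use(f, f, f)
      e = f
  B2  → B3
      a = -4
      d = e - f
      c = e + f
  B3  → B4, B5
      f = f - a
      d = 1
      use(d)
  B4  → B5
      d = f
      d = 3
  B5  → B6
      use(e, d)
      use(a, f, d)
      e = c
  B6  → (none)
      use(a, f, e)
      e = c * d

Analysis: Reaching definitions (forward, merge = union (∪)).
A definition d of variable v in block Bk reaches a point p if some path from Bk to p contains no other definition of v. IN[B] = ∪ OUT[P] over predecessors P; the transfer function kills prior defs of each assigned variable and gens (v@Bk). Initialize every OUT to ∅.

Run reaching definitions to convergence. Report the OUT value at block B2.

Per-block solution:
  B0:  IN={e@B1, f@B0}  OUT={e@B1, f@B0}
  B1:  IN={e@B1, f@B0}  OUT={e@B1, f@B0}
  B2:  IN={e@B1, f@B0}  OUT={a@B2, c@B2, d@B2, e@B1, f@B0}
  B3:  IN={a@B2, c@B2, d@B2, e@B1, f@B0}  OUT={a@B2, c@B2, d@B3, e@B1, f@B3}
  B4:  IN={a@B2, c@B2, d@B3, e@B1, f@B3}  OUT={a@B2, c@B2, d@B4, e@B1, f@B3}
  B5:  IN={a@B2, c@B2, d@B3, d@B4, e@B1, f@B3}  OUT={a@B2, c@B2, d@B3, d@B4, e@B5, f@B3}
  B6:  IN={a@B2, c@B2, d@B3, d@B4, e@B1, e@B5, f@B0, f@B3}  OUT={a@B2, c@B2, d@B3, d@B4, e@B6, f@B0, f@B3}

Merge at B2: IN[B2] = OUT[B1] = {e@B1, f@B0}
Applying B2's transfer function to that IN value gives OUT[B2] (row B2 above).

Answer: {a@B2, c@B2, d@B2, e@B1, f@B0}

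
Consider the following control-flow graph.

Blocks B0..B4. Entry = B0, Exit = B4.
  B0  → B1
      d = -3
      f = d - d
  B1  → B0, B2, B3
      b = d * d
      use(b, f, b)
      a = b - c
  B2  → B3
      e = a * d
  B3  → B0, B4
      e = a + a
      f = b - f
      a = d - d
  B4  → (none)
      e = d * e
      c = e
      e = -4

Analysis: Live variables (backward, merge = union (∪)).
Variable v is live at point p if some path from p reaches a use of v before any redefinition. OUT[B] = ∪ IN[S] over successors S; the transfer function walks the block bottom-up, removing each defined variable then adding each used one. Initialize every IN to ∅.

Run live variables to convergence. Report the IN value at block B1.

Answer: {c, d, f}

Working:
Per-block solution:
  B0: | IN={c} | OUT={c, d, f}
  B1: | IN={c, d, f} | OUT={a, b, c, d, f}
  B2: | IN={a, b, c, d, f} | OUT={a, b, c, d, f}
  B3: | IN={a, b, c, d, f} | OUT={c, d, e}
  B4: | IN={d, e} | OUT={}

Merge at B1: OUT[B1] = IN[B0] ⊔ IN[B2] ⊔ IN[B3] = {a, b, c, d, f}
Applying B1's transfer function to that OUT value gives IN[B1] (row B1 above).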